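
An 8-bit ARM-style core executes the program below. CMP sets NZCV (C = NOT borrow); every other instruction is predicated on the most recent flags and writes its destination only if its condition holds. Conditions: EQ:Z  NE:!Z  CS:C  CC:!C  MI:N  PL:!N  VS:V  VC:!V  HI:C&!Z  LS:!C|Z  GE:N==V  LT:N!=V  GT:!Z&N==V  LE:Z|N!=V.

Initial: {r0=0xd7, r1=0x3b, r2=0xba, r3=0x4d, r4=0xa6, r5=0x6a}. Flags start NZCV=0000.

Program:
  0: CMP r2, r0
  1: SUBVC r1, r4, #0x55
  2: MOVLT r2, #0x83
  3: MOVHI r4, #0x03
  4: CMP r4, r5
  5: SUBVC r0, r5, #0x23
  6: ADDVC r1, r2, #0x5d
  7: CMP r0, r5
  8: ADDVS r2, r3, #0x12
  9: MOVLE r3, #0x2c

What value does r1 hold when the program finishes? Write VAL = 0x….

0: ✓ CMP  NZCV=1000
1: ✓ SUBVC  r1←0x51
2: ✓ MOVLT  r2←0x83
3: · MOVHI
4: ✓ CMP  NZCV=0011
5: · SUBVC
6: · ADDVC
7: ✓ CMP  NZCV=0011
8: ✓ ADDVS  r2←0x5f
9: ✓ MOVLE  r3←0x2c

VAL = 0x51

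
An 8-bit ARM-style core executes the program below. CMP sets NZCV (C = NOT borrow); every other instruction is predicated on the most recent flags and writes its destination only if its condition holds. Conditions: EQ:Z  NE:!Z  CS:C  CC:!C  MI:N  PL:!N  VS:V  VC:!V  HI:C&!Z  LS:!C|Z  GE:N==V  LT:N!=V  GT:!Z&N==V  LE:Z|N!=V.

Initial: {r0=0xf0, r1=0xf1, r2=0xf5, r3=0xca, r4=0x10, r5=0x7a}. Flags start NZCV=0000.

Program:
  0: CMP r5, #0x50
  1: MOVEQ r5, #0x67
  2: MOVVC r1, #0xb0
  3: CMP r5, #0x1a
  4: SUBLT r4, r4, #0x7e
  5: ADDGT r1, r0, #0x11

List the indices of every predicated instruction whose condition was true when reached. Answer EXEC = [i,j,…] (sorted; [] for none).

0: ✓ CMP  NZCV=0010
1: · MOVEQ
2: ✓ MOVVC  r1←0xb0
3: ✓ CMP  NZCV=0010
4: · SUBLT
5: ✓ ADDGT  r1←0x01

EXEC = [2,5]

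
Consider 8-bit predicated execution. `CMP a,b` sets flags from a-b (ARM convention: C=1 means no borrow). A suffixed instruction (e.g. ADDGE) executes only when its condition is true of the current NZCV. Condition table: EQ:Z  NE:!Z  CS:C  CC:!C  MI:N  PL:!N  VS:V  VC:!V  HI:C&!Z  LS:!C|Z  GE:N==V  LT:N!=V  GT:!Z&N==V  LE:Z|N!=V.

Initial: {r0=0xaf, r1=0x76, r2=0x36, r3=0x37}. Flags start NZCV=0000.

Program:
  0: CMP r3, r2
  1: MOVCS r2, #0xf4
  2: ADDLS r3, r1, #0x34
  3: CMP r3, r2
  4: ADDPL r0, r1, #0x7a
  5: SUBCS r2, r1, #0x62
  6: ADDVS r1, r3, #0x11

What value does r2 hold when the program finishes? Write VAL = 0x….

VAL = 0xf4

0: ✓ CMP  NZCV=0010
1: ✓ MOVCS  r2←0xf4
2: · ADDLS
3: ✓ CMP  NZCV=0000
4: ✓ ADDPL  r0←0xf0
5: · SUBCS
6: · ADDVS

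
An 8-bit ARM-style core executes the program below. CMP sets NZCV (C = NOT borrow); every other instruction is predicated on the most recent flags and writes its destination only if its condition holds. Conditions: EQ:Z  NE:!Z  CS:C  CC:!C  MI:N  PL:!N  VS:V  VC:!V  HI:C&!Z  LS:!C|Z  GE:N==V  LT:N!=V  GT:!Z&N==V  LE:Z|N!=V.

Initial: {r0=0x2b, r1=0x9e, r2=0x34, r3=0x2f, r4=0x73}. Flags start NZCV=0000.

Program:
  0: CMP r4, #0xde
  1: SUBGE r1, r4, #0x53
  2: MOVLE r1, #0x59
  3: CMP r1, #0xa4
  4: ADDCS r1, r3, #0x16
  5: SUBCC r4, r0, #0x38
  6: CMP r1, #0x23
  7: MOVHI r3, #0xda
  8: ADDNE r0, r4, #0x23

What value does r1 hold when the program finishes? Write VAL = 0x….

VAL = 0x20

[0] flags=1001 → (cmp)
[1] flags=1001 GE?T → r1=0x20
[2] flags=1001 LE?F → skip
[3] flags=0000 → (cmp)
[4] flags=0000 CS?F → skip
[5] flags=0000 CC?T → r4=0xf3
[6] flags=1000 → (cmp)
[7] flags=1000 HI?F → skip
[8] flags=1000 NE?T → r0=0x16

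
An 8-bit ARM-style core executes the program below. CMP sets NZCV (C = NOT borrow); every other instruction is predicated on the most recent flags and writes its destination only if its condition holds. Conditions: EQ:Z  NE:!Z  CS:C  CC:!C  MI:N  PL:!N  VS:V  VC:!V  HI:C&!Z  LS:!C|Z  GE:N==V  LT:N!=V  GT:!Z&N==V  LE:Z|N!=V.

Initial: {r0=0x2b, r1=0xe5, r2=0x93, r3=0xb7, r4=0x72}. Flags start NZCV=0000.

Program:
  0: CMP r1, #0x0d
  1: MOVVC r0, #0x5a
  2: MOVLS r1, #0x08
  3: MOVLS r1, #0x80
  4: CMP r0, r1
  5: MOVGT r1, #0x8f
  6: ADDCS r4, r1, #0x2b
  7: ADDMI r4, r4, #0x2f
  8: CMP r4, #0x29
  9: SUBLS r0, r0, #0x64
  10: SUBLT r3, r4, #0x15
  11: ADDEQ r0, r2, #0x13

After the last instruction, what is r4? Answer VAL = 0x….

VAL = 0x72

0: ✓ CMP  NZCV=1010
1: ✓ MOVVC  r0←0x5a
2: · MOVLS
3: · MOVLS
4: ✓ CMP  NZCV=0000
5: ✓ MOVGT  r1←0x8f
6: · ADDCS
7: · ADDMI
8: ✓ CMP  NZCV=0010
9: · SUBLS
10: · SUBLT
11: · ADDEQ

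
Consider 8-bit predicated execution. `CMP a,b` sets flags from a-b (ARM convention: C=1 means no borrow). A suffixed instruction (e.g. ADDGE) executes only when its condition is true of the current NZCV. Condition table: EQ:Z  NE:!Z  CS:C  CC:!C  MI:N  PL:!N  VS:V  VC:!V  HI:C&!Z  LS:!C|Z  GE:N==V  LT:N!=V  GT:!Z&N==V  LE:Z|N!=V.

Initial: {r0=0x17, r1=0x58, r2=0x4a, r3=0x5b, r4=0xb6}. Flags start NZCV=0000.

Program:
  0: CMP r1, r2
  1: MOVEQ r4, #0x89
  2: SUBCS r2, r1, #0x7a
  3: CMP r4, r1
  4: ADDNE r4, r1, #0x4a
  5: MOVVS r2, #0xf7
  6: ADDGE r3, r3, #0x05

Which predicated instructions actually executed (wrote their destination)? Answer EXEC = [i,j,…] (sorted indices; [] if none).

[0] flags=0010 → (cmp)
[1] flags=0010 EQ?F → skip
[2] flags=0010 CS?T → r2=0xde
[3] flags=0011 → (cmp)
[4] flags=0011 NE?T → r4=0xa2
[5] flags=0011 VS?T → r2=0xf7
[6] flags=0011 GE?F → skip

EXEC = [2,4,5]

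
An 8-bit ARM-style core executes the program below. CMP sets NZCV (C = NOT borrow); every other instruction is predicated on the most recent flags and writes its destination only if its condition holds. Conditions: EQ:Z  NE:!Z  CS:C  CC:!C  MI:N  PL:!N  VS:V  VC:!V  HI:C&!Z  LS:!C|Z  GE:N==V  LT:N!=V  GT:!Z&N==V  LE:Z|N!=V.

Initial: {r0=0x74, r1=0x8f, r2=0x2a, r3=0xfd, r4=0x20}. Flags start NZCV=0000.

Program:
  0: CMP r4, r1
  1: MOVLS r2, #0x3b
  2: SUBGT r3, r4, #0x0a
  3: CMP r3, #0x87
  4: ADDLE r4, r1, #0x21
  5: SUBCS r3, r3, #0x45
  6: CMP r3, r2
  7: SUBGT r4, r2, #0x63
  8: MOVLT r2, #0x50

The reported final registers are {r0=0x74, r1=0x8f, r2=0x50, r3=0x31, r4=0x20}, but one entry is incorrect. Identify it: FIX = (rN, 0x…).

0: ✓ CMP  NZCV=1001
1: ✓ MOVLS  r2←0x3b
2: ✓ SUBGT  r3←0x16
3: ✓ CMP  NZCV=1001
4: · ADDLE
5: · SUBCS
6: ✓ CMP  NZCV=1000
7: · SUBGT
8: ✓ MOVLT  r2←0x50

FIX = (r3, 0x16)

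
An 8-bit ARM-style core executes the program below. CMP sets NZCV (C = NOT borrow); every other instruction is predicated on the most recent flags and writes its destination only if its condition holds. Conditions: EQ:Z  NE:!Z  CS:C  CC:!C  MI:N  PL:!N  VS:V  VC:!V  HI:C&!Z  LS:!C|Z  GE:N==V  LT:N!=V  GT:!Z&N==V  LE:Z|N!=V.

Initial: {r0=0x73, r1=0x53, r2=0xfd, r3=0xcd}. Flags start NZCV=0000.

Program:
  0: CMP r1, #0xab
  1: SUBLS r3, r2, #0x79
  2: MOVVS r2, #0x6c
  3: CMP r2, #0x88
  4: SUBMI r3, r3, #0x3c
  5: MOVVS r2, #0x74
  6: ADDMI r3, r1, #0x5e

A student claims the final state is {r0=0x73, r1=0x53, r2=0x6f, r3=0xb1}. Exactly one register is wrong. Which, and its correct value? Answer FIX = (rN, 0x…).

0: ✓ CMP  NZCV=1001
1: ✓ SUBLS  r3←0x84
2: ✓ MOVVS  r2←0x6c
3: ✓ CMP  NZCV=1001
4: ✓ SUBMI  r3←0x48
5: ✓ MOVVS  r2←0x74
6: ✓ ADDMI  r3←0xb1

FIX = (r2, 0x74)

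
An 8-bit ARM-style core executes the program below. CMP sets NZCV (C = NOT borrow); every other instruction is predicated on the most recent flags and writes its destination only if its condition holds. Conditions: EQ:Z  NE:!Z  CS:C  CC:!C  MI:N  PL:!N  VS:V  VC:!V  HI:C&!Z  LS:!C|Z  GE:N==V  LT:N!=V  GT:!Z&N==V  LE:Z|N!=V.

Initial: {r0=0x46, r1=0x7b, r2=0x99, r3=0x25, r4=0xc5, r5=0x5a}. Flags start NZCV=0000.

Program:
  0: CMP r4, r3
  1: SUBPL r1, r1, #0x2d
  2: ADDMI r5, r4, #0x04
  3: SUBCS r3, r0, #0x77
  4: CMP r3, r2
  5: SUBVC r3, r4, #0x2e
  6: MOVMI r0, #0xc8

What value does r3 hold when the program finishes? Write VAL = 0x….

VAL = 0x97

0: ✓ CMP  NZCV=1010
1: · SUBPL
2: ✓ ADDMI  r5←0xc9
3: ✓ SUBCS  r3←0xcf
4: ✓ CMP  NZCV=0010
5: ✓ SUBVC  r3←0x97
6: · MOVMI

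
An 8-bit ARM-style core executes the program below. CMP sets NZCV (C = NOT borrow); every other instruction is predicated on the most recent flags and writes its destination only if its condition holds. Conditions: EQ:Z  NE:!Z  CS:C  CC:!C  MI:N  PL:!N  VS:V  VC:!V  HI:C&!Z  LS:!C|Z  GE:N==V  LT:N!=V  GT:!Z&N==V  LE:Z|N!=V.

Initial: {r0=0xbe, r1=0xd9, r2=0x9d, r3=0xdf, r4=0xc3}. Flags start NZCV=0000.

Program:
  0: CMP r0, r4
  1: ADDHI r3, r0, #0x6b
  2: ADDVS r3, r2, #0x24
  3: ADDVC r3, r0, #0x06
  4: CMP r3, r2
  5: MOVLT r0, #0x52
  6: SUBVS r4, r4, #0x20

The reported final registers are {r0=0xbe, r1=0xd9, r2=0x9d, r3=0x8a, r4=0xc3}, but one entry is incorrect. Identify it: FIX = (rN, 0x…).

0: ✓ CMP  NZCV=1000
1: · ADDHI
2: · ADDVS
3: ✓ ADDVC  r3←0xc4
4: ✓ CMP  NZCV=0010
5: · MOVLT
6: · SUBVS

FIX = (r3, 0xc4)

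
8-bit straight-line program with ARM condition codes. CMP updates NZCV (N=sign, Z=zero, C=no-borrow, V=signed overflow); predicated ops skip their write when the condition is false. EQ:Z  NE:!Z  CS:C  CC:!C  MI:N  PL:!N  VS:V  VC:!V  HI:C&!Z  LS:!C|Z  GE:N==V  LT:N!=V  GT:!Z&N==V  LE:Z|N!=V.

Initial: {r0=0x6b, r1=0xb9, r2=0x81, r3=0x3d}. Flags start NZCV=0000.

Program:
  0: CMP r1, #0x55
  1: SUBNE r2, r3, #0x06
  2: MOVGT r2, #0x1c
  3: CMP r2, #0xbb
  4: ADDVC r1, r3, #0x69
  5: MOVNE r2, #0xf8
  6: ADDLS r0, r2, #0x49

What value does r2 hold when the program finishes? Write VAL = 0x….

VAL = 0xf8

0: ✓ CMP  NZCV=0011
1: ✓ SUBNE  r2←0x37
2: · MOVGT
3: ✓ CMP  NZCV=0000
4: ✓ ADDVC  r1←0xa6
5: ✓ MOVNE  r2←0xf8
6: ✓ ADDLS  r0←0x41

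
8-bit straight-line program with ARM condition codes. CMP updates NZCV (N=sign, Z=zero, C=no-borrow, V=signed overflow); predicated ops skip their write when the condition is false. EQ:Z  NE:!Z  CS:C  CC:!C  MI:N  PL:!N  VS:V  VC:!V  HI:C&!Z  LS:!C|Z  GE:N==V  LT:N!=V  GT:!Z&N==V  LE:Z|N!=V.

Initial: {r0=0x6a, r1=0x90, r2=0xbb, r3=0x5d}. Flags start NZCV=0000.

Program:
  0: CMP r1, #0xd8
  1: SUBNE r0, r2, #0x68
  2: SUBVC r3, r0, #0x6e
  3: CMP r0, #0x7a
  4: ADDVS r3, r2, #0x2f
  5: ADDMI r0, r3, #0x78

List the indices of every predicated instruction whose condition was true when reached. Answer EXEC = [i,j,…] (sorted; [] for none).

EXEC = [1,2,5]

0: ✓ CMP  NZCV=1000
1: ✓ SUBNE  r0←0x53
2: ✓ SUBVC  r3←0xe5
3: ✓ CMP  NZCV=1000
4: · ADDVS
5: ✓ ADDMI  r0←0x5d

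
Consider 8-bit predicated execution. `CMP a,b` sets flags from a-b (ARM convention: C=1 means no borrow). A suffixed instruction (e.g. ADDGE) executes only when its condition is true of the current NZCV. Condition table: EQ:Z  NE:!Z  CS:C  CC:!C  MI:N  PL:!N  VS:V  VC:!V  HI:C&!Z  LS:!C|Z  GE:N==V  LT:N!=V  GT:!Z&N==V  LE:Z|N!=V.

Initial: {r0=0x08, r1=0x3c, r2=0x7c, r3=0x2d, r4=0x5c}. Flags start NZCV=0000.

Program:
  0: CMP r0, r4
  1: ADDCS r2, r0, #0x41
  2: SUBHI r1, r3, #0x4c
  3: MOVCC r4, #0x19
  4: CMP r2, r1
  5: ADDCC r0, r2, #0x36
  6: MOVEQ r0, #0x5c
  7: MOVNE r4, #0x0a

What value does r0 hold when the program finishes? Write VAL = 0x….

VAL = 0x08

0: ✓ CMP  NZCV=1000
1: · ADDCS
2: · SUBHI
3: ✓ MOVCC  r4←0x19
4: ✓ CMP  NZCV=0010
5: · ADDCC
6: · MOVEQ
7: ✓ MOVNE  r4←0x0a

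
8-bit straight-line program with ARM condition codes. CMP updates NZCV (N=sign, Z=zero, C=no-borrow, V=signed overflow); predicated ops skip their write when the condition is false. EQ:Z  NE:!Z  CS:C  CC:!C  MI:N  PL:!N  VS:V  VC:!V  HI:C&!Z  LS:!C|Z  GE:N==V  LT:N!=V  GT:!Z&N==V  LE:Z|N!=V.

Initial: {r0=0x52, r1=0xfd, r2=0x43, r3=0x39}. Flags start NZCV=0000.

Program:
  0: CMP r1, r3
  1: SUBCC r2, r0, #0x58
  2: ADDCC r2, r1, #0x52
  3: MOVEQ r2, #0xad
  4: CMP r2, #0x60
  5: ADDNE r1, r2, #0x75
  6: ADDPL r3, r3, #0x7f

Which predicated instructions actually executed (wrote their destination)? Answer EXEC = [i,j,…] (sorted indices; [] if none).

EXEC = [5]

[0] flags=1010 → (cmp)
[1] flags=1010 CC?F → skip
[2] flags=1010 CC?F → skip
[3] flags=1010 EQ?F → skip
[4] flags=1000 → (cmp)
[5] flags=1000 NE?T → r1=0xb8
[6] flags=1000 PL?F → skip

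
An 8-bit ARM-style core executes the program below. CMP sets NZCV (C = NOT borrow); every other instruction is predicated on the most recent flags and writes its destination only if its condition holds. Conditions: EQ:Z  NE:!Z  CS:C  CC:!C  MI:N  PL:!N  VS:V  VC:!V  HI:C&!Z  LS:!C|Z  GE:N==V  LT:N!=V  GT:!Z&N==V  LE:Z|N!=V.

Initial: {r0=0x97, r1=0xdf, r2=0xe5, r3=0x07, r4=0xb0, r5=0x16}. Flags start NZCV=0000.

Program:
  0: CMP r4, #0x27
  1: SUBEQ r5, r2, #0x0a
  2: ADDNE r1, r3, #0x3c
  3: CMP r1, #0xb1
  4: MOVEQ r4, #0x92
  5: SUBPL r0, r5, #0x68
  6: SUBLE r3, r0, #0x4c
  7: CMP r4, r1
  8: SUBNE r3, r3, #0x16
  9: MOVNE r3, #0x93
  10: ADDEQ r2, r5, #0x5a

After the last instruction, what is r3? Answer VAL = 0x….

VAL = 0x93

[0] flags=1010 → (cmp)
[1] flags=1010 EQ?F → skip
[2] flags=1010 NE?T → r1=0x43
[3] flags=1001 → (cmp)
[4] flags=1001 EQ?F → skip
[5] flags=1001 PL?F → skip
[6] flags=1001 LE?F → skip
[7] flags=0011 → (cmp)
[8] flags=0011 NE?T → r3=0xf1
[9] flags=0011 NE?T → r3=0x93
[10] flags=0011 EQ?F → skip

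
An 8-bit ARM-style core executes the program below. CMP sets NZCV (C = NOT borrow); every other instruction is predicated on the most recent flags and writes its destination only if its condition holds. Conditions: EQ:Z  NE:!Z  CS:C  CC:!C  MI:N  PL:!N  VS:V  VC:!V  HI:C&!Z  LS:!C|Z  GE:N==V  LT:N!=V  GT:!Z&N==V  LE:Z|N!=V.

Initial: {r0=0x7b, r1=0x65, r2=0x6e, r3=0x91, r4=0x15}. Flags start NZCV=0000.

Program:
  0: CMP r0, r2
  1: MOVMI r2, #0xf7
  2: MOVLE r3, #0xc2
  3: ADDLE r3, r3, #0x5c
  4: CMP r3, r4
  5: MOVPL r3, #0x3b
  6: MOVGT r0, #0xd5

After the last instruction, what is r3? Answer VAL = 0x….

[0] flags=0010 → (cmp)
[1] flags=0010 MI?F → skip
[2] flags=0010 LE?F → skip
[3] flags=0010 LE?F → skip
[4] flags=0011 → (cmp)
[5] flags=0011 PL?T → r3=0x3b
[6] flags=0011 GT?F → skip

VAL = 0x3b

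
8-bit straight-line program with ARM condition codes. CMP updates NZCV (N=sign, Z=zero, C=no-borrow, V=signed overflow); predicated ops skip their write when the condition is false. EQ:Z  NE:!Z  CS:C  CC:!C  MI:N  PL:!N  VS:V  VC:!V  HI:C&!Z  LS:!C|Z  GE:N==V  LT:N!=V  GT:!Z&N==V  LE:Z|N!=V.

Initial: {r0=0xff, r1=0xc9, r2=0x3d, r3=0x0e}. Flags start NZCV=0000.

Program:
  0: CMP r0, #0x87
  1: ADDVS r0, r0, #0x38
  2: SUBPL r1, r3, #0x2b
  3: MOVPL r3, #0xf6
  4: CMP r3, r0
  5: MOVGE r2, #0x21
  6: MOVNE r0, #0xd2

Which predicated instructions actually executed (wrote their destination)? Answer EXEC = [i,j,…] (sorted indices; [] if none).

[0] flags=0010 → (cmp)
[1] flags=0010 VS?F → skip
[2] flags=0010 PL?T → r1=0xe3
[3] flags=0010 PL?T → r3=0xf6
[4] flags=1000 → (cmp)
[5] flags=1000 GE?F → skip
[6] flags=1000 NE?T → r0=0xd2

EXEC = [2,3,6]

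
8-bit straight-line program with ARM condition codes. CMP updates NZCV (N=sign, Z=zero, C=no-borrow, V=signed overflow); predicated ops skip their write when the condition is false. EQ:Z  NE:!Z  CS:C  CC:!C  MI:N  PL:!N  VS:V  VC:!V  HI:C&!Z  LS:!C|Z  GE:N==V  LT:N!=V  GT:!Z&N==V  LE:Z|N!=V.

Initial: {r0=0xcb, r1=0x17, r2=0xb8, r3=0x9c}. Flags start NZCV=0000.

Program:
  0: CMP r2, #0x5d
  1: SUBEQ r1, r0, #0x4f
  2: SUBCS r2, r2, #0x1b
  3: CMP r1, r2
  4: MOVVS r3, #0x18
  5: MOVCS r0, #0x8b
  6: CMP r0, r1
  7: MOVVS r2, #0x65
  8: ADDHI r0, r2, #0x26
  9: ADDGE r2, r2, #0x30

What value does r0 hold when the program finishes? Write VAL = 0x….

[0] flags=0011 → (cmp)
[1] flags=0011 EQ?F → skip
[2] flags=0011 CS?T → r2=0x9d
[3] flags=0000 → (cmp)
[4] flags=0000 VS?F → skip
[5] flags=0000 CS?F → skip
[6] flags=1010 → (cmp)
[7] flags=1010 VS?F → skip
[8] flags=1010 HI?T → r0=0xc3
[9] flags=1010 GE?F → skip

VAL = 0xc3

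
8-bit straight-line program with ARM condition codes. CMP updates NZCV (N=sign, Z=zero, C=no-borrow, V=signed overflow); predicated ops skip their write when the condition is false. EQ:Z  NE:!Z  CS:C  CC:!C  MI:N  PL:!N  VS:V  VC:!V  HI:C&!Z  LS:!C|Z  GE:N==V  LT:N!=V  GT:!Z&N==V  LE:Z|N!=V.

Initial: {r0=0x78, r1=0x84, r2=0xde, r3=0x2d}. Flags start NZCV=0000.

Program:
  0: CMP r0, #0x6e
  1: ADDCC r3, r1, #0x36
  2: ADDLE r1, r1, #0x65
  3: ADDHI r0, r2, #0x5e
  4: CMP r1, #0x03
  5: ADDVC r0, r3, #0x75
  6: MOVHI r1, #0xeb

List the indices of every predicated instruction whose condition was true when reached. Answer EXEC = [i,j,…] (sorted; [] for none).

0: ✓ CMP  NZCV=0010
1: · ADDCC
2: · ADDLE
3: ✓ ADDHI  r0←0x3c
4: ✓ CMP  NZCV=1010
5: ✓ ADDVC  r0←0xa2
6: ✓ MOVHI  r1←0xeb

EXEC = [3,5,6]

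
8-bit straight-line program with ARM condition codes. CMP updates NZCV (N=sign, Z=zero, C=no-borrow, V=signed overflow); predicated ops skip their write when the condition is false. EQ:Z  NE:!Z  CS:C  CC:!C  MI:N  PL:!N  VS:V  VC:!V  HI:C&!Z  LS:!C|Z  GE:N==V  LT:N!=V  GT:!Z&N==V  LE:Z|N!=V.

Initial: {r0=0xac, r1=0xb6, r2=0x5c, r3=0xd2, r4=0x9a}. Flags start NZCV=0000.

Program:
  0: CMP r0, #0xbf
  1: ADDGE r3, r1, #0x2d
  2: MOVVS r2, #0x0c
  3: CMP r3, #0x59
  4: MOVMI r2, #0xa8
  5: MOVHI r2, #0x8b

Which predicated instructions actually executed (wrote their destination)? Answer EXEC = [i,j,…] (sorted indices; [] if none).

0: ✓ CMP  NZCV=1000
1: · ADDGE
2: · MOVVS
3: ✓ CMP  NZCV=0011
4: · MOVMI
5: ✓ MOVHI  r2←0x8b

EXEC = [5]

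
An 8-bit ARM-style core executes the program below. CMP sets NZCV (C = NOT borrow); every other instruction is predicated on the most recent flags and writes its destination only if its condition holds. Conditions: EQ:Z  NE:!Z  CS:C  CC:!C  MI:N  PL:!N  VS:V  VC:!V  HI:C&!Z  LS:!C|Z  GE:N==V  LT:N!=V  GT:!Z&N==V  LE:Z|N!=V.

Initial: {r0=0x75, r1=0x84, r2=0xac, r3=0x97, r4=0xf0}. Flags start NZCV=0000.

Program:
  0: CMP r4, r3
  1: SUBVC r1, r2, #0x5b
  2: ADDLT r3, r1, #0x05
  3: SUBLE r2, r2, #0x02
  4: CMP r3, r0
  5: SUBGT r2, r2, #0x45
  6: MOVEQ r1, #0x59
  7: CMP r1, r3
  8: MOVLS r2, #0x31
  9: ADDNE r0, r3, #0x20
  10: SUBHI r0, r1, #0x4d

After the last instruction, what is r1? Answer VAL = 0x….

0: ✓ CMP  NZCV=0010
1: ✓ SUBVC  r1←0x51
2: · ADDLT
3: · SUBLE
4: ✓ CMP  NZCV=0011
5: · SUBGT
6: · MOVEQ
7: ✓ CMP  NZCV=1001
8: ✓ MOVLS  r2←0x31
9: ✓ ADDNE  r0←0xb7
10: · SUBHI

VAL = 0x51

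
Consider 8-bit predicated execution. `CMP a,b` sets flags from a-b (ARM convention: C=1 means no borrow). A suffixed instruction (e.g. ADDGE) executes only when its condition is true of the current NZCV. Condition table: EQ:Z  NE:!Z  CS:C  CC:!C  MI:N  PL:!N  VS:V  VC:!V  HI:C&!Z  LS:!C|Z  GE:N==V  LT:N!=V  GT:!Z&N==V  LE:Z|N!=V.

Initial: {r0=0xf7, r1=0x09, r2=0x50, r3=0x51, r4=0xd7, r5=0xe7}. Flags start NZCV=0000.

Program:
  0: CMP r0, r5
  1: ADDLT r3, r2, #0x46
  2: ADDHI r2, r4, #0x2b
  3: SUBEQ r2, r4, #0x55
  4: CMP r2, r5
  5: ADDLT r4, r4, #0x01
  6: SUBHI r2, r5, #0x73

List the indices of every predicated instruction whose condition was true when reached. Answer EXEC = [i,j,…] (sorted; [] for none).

EXEC = [2]

0: ✓ CMP  NZCV=0010
1: · ADDLT
2: ✓ ADDHI  r2←0x02
3: · SUBEQ
4: ✓ CMP  NZCV=0000
5: · ADDLT
6: · SUBHI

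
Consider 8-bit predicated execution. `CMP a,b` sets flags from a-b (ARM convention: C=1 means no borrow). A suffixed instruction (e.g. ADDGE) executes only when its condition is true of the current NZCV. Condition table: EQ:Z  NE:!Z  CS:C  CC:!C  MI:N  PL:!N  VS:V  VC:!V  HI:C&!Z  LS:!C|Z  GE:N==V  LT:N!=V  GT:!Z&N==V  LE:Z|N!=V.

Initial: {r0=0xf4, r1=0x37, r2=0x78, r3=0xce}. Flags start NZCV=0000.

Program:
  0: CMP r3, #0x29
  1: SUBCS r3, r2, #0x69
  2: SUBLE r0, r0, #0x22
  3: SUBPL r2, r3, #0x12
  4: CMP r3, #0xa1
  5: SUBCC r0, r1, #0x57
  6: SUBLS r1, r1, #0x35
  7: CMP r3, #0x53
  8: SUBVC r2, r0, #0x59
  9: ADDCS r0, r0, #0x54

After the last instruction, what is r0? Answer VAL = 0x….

VAL = 0xe0

0: ✓ CMP  NZCV=1010
1: ✓ SUBCS  r3←0x0f
2: ✓ SUBLE  r0←0xd2
3: · SUBPL
4: ✓ CMP  NZCV=0000
5: ✓ SUBCC  r0←0xe0
6: ✓ SUBLS  r1←0x02
7: ✓ CMP  NZCV=1000
8: ✓ SUBVC  r2←0x87
9: · ADDCS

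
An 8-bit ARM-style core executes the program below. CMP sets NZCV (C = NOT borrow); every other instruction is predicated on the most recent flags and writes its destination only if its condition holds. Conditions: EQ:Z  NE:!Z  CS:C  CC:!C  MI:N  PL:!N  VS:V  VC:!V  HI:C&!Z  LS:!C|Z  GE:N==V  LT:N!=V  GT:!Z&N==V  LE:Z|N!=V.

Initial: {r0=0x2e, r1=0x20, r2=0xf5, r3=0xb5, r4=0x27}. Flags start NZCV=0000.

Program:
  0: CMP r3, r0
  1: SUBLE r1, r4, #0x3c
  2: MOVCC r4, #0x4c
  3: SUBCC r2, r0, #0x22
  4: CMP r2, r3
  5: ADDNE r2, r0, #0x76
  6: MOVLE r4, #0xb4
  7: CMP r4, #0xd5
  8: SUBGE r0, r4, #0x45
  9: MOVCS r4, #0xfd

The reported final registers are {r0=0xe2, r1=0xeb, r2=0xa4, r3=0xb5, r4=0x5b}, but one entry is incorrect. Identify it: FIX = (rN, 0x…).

0: ✓ CMP  NZCV=1010
1: ✓ SUBLE  r1←0xeb
2: · MOVCC
3: · SUBCC
4: ✓ CMP  NZCV=0010
5: ✓ ADDNE  r2←0xa4
6: · MOVLE
7: ✓ CMP  NZCV=0000
8: ✓ SUBGE  r0←0xe2
9: · MOVCS

FIX = (r4, 0x27)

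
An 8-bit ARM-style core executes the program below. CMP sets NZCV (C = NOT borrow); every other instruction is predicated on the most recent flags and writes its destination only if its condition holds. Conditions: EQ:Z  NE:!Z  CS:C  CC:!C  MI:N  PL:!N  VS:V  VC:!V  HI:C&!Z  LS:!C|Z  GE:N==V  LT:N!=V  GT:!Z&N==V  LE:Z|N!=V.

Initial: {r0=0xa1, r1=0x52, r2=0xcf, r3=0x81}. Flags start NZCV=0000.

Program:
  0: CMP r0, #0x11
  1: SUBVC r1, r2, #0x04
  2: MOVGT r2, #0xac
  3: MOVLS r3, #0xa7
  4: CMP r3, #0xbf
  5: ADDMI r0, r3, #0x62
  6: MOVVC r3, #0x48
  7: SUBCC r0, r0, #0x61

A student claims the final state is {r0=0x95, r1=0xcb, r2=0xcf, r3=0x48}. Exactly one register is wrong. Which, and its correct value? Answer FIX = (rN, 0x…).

FIX = (r0, 0x82)

0: ✓ CMP  NZCV=1010
1: ✓ SUBVC  r1←0xcb
2: · MOVGT
3: · MOVLS
4: ✓ CMP  NZCV=1000
5: ✓ ADDMI  r0←0xe3
6: ✓ MOVVC  r3←0x48
7: ✓ SUBCC  r0←0x82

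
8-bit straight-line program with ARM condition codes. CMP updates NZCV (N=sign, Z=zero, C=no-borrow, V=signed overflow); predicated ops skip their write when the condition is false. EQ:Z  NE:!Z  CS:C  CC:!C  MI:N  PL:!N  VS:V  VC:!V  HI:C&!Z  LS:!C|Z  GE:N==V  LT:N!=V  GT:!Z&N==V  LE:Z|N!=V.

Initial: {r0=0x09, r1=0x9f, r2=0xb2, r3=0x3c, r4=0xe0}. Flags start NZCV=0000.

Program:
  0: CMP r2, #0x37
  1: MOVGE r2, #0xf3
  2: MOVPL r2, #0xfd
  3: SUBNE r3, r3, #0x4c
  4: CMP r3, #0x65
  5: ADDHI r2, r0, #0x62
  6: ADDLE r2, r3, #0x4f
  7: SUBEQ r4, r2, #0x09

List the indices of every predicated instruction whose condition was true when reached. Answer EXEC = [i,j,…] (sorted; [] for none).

EXEC = [2,3,5,6]

0: ✓ CMP  NZCV=0011
1: · MOVGE
2: ✓ MOVPL  r2←0xfd
3: ✓ SUBNE  r3←0xf0
4: ✓ CMP  NZCV=1010
5: ✓ ADDHI  r2←0x6b
6: ✓ ADDLE  r2←0x3f
7: · SUBEQ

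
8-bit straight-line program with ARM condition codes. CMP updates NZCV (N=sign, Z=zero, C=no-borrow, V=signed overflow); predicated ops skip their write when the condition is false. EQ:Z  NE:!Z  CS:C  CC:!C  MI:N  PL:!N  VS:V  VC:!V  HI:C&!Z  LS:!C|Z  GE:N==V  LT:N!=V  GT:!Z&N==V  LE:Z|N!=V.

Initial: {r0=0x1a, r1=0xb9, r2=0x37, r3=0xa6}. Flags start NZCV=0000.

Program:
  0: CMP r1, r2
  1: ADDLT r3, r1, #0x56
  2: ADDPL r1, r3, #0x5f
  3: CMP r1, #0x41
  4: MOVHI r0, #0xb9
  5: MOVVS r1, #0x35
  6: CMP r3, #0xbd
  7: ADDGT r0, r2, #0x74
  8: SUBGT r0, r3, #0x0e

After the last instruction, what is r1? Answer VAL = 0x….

[0] flags=1010 → (cmp)
[1] flags=1010 LT?T → r3=0x0f
[2] flags=1010 PL?F → skip
[3] flags=0011 → (cmp)
[4] flags=0011 HI?T → r0=0xb9
[5] flags=0011 VS?T → r1=0x35
[6] flags=0000 → (cmp)
[7] flags=0000 GT?T → r0=0xab
[8] flags=0000 GT?T → r0=0x01

VAL = 0x35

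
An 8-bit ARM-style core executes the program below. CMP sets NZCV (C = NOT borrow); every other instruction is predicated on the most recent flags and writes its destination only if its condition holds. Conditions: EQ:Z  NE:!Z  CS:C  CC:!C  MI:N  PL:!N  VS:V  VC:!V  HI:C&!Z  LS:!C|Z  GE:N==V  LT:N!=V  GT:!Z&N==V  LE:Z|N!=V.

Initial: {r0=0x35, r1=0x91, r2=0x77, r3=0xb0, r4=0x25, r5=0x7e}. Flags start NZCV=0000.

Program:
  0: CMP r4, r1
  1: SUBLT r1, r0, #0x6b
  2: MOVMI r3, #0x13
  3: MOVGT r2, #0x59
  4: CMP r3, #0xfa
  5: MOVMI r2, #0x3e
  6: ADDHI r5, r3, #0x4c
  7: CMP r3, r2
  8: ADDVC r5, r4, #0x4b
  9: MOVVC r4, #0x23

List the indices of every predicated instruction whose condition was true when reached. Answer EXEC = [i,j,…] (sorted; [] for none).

EXEC = [2,3,8,9]

[0] flags=1001 → (cmp)
[1] flags=1001 LT?F → skip
[2] flags=1001 MI?T → r3=0x13
[3] flags=1001 GT?T → r2=0x59
[4] flags=0000 → (cmp)
[5] flags=0000 MI?F → skip
[6] flags=0000 HI?F → skip
[7] flags=1000 → (cmp)
[8] flags=1000 VC?T → r5=0x70
[9] flags=1000 VC?T → r4=0x23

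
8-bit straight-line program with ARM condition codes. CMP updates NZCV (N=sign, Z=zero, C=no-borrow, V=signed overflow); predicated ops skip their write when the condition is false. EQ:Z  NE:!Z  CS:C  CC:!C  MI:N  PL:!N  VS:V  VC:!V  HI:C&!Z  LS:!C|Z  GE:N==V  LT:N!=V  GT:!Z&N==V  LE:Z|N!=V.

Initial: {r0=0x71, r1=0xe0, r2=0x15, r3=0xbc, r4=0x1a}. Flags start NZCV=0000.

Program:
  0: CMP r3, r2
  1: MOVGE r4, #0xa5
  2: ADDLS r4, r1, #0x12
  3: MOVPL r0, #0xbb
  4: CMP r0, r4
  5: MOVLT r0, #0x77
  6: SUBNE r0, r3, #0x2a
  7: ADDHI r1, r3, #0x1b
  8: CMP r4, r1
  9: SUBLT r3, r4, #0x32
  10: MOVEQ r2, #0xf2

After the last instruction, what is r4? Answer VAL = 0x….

0: ✓ CMP  NZCV=1010
1: · MOVGE
2: · ADDLS
3: · MOVPL
4: ✓ CMP  NZCV=0010
5: · MOVLT
6: ✓ SUBNE  r0←0x92
7: ✓ ADDHI  r1←0xd7
8: ✓ CMP  NZCV=0000
9: · SUBLT
10: · MOVEQ

VAL = 0x1a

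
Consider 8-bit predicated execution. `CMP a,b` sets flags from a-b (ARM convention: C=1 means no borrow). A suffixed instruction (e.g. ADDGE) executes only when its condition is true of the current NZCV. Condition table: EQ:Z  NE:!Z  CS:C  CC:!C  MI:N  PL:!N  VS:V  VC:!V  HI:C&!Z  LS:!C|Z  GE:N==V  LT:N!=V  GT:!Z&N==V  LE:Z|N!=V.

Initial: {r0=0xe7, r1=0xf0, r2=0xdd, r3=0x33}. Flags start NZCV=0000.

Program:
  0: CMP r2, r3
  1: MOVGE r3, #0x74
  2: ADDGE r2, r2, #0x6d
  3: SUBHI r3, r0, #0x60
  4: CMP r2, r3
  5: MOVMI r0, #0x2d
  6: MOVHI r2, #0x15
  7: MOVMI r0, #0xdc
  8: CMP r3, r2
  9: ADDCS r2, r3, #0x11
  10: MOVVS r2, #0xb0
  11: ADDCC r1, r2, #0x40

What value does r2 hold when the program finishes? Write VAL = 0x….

0: ✓ CMP  NZCV=1010
1: · MOVGE
2: · ADDGE
3: ✓ SUBHI  r3←0x87
4: ✓ CMP  NZCV=0010
5: · MOVMI
6: ✓ MOVHI  r2←0x15
7: · MOVMI
8: ✓ CMP  NZCV=0011
9: ✓ ADDCS  r2←0x98
10: ✓ MOVVS  r2←0xb0
11: · ADDCC

VAL = 0xb0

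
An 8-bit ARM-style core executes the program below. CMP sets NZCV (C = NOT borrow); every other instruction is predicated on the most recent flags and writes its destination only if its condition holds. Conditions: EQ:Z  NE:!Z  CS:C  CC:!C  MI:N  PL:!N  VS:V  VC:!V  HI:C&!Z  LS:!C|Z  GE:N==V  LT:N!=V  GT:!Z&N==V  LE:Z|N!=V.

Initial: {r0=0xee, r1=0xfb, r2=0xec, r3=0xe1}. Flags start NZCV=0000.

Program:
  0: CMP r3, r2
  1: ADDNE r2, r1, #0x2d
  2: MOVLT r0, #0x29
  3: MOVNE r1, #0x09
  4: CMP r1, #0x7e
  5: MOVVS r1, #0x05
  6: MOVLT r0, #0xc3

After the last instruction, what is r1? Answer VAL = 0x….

[0] flags=1000 → (cmp)
[1] flags=1000 NE?T → r2=0x28
[2] flags=1000 LT?T → r0=0x29
[3] flags=1000 NE?T → r1=0x09
[4] flags=1000 → (cmp)
[5] flags=1000 VS?F → skip
[6] flags=1000 LT?T → r0=0xc3

VAL = 0x09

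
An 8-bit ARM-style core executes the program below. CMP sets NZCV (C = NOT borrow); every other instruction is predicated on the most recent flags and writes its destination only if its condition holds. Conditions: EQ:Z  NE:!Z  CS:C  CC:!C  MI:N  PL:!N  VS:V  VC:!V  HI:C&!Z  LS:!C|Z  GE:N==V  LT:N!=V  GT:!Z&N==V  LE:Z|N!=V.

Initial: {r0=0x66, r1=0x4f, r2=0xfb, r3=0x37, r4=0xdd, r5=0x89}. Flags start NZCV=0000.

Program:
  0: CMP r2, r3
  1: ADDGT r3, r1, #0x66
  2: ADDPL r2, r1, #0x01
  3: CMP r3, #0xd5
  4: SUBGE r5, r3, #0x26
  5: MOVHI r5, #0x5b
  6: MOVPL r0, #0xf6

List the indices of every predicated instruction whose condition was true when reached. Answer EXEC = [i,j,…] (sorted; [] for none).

0: ✓ CMP  NZCV=1010
1: · ADDGT
2: · ADDPL
3: ✓ CMP  NZCV=0000
4: ✓ SUBGE  r5←0x11
5: · MOVHI
6: ✓ MOVPL  r0←0xf6

EXEC = [4,6]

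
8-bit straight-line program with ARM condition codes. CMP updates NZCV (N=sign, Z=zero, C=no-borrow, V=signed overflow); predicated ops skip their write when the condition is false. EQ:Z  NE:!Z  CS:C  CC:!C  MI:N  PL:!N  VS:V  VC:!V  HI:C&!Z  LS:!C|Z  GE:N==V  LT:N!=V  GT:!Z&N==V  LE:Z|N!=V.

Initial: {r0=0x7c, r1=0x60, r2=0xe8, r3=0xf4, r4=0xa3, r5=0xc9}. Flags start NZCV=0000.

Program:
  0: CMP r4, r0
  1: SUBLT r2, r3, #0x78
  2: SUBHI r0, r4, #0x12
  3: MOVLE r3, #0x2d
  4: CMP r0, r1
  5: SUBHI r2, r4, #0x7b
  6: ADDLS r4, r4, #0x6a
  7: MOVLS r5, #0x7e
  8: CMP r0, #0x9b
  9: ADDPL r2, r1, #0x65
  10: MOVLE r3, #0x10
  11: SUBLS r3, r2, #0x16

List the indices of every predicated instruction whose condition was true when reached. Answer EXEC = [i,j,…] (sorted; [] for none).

EXEC = [1,2,3,5,10,11]

0: ✓ CMP  NZCV=0011
1: ✓ SUBLT  r2←0x7c
2: ✓ SUBHI  r0←0x91
3: ✓ MOVLE  r3←0x2d
4: ✓ CMP  NZCV=0011
5: ✓ SUBHI  r2←0x28
6: · ADDLS
7: · MOVLS
8: ✓ CMP  NZCV=1000
9: · ADDPL
10: ✓ MOVLE  r3←0x10
11: ✓ SUBLS  r3←0x12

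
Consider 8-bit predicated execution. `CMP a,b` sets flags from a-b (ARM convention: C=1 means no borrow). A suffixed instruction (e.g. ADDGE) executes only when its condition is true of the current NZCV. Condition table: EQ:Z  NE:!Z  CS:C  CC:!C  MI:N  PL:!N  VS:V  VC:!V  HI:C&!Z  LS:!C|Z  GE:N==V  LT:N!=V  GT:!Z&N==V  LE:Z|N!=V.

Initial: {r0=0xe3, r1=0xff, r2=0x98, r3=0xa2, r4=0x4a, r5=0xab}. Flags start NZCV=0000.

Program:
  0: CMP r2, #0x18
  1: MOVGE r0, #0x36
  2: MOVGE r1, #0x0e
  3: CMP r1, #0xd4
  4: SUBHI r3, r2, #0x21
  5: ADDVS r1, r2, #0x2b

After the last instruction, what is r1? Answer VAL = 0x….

VAL = 0xff

0: ✓ CMP  NZCV=1010
1: · MOVGE
2: · MOVGE
3: ✓ CMP  NZCV=0010
4: ✓ SUBHI  r3←0x77
5: · ADDVS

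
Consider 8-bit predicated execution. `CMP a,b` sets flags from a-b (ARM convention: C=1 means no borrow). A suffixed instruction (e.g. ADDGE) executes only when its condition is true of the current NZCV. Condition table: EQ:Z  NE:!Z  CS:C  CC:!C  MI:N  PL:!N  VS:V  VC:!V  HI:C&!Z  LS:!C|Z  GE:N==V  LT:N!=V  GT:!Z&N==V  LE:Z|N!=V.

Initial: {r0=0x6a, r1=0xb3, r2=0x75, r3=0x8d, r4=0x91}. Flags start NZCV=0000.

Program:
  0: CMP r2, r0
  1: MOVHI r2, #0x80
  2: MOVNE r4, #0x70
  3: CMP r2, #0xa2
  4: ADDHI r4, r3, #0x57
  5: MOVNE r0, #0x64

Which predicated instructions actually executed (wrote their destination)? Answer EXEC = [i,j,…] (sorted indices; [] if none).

EXEC = [1,2,5]

0: ✓ CMP  NZCV=0010
1: ✓ MOVHI  r2←0x80
2: ✓ MOVNE  r4←0x70
3: ✓ CMP  NZCV=1000
4: · ADDHI
5: ✓ MOVNE  r0←0x64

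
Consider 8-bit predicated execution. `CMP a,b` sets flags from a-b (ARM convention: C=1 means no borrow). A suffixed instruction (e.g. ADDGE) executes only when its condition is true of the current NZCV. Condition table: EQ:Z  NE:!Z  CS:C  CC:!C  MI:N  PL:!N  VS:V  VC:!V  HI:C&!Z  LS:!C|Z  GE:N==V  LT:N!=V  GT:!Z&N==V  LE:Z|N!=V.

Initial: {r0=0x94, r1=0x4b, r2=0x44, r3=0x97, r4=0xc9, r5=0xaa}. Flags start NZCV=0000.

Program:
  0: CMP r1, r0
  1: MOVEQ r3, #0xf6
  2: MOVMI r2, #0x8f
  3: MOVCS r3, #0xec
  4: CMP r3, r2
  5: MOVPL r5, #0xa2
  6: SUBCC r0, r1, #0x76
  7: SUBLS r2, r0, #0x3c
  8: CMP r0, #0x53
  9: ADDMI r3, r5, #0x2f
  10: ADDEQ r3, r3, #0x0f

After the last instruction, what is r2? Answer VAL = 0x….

VAL = 0x8f

[0] flags=1001 → (cmp)
[1] flags=1001 EQ?F → skip
[2] flags=1001 MI?T → r2=0x8f
[3] flags=1001 CS?F → skip
[4] flags=0010 → (cmp)
[5] flags=0010 PL?T → r5=0xa2
[6] flags=0010 CC?F → skip
[7] flags=0010 LS?F → skip
[8] flags=0011 → (cmp)
[9] flags=0011 MI?F → skip
[10] flags=0011 EQ?F → skip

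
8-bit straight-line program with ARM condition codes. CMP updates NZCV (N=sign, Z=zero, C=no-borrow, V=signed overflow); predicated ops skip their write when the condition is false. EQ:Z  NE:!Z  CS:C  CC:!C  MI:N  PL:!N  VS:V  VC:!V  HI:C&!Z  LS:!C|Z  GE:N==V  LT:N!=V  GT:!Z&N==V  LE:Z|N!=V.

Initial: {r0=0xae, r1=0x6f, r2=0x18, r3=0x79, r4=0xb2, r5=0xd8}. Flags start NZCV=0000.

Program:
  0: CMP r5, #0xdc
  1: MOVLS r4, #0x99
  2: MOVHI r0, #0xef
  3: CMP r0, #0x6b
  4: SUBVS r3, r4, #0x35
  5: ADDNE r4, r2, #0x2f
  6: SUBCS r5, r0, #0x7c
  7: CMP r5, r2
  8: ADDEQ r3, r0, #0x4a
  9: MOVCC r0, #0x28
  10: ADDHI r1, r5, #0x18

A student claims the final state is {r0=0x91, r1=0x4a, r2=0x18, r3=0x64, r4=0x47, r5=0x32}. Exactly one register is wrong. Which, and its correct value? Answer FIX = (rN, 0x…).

FIX = (r0, 0xae)

[0] flags=1000 → (cmp)
[1] flags=1000 LS?T → r4=0x99
[2] flags=1000 HI?F → skip
[3] flags=0011 → (cmp)
[4] flags=0011 VS?T → r3=0x64
[5] flags=0011 NE?T → r4=0x47
[6] flags=0011 CS?T → r5=0x32
[7] flags=0010 → (cmp)
[8] flags=0010 EQ?F → skip
[9] flags=0010 CC?F → skip
[10] flags=0010 HI?T → r1=0x4a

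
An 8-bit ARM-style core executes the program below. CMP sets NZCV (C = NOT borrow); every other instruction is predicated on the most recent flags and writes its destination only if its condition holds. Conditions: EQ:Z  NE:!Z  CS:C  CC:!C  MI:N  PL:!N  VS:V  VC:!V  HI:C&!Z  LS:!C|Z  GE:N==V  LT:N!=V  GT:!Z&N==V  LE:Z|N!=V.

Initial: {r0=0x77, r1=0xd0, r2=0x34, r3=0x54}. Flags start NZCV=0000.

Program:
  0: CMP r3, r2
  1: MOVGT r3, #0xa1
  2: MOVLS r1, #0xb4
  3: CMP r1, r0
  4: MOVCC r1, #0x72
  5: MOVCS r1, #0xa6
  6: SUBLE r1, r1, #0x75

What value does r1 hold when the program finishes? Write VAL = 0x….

VAL = 0x31

0: ✓ CMP  NZCV=0010
1: ✓ MOVGT  r3←0xa1
2: · MOVLS
3: ✓ CMP  NZCV=0011
4: · MOVCC
5: ✓ MOVCS  r1←0xa6
6: ✓ SUBLE  r1←0x31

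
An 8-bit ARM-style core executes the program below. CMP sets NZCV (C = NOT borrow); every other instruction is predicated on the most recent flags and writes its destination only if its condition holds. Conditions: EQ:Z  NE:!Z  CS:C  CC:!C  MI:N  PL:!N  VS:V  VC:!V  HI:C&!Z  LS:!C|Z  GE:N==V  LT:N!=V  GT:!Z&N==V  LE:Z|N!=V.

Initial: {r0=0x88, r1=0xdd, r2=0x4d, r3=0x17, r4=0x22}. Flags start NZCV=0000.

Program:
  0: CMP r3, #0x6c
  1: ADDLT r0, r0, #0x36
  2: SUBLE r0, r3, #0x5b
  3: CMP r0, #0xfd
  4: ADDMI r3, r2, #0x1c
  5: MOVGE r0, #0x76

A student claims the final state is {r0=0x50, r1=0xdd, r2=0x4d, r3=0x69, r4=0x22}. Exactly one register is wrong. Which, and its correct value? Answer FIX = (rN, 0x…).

FIX = (r0, 0xbc)

0: ✓ CMP  NZCV=1000
1: ✓ ADDLT  r0←0xbe
2: ✓ SUBLE  r0←0xbc
3: ✓ CMP  NZCV=1000
4: ✓ ADDMI  r3←0x69
5: · MOVGE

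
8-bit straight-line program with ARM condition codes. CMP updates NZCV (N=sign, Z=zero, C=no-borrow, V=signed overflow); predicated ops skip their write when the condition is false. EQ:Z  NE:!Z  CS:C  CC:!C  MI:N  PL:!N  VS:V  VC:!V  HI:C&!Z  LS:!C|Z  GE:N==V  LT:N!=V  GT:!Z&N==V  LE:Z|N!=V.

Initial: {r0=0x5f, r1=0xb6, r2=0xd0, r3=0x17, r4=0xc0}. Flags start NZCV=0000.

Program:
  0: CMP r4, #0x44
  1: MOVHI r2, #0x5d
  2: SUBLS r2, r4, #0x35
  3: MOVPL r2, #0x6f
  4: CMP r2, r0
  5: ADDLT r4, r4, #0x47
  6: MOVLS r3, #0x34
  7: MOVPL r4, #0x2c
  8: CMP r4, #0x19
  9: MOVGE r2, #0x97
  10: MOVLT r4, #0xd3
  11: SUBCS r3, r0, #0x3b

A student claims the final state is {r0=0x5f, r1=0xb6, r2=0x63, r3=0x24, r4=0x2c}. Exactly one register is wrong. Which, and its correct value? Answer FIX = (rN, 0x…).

[0] flags=0011 → (cmp)
[1] flags=0011 HI?T → r2=0x5d
[2] flags=0011 LS?F → skip
[3] flags=0011 PL?T → r2=0x6f
[4] flags=0010 → (cmp)
[5] flags=0010 LT?F → skip
[6] flags=0010 LS?F → skip
[7] flags=0010 PL?T → r4=0x2c
[8] flags=0010 → (cmp)
[9] flags=0010 GE?T → r2=0x97
[10] flags=0010 LT?F → skip
[11] flags=0010 CS?T → r3=0x24

FIX = (r2, 0x97)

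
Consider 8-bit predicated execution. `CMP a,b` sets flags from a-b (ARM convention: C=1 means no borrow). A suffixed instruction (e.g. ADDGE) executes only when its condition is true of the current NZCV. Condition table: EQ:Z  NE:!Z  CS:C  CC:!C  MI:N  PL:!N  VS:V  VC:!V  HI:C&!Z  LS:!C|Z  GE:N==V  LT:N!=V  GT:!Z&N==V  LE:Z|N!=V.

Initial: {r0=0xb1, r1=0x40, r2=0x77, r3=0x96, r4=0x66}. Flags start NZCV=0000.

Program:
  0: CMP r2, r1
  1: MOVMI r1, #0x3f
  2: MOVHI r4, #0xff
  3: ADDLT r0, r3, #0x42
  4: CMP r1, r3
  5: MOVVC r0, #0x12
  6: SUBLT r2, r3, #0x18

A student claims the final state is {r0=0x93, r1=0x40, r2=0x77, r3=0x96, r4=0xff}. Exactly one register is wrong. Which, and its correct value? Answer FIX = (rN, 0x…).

FIX = (r0, 0xb1)

0: ✓ CMP  NZCV=0010
1: · MOVMI
2: ✓ MOVHI  r4←0xff
3: · ADDLT
4: ✓ CMP  NZCV=1001
5: · MOVVC
6: · SUBLT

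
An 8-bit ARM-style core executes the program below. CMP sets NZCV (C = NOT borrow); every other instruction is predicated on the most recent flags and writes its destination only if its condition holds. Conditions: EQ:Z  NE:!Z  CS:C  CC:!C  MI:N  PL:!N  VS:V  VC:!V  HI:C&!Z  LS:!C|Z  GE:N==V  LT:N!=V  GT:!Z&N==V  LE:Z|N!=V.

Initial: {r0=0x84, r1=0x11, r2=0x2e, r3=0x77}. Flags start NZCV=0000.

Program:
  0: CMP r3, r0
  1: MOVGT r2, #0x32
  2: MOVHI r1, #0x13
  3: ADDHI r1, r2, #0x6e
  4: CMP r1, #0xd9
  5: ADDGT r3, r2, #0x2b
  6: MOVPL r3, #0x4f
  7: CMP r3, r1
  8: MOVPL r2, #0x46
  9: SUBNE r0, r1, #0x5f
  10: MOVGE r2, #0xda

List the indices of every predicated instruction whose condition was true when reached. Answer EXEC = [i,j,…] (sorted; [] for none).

EXEC = [1,5,6,8,9,10]

[0] flags=1001 → (cmp)
[1] flags=1001 GT?T → r2=0x32
[2] flags=1001 HI?F → skip
[3] flags=1001 HI?F → skip
[4] flags=0000 → (cmp)
[5] flags=0000 GT?T → r3=0x5d
[6] flags=0000 PL?T → r3=0x4f
[7] flags=0010 → (cmp)
[8] flags=0010 PL?T → r2=0x46
[9] flags=0010 NE?T → r0=0xb2
[10] flags=0010 GE?T → r2=0xda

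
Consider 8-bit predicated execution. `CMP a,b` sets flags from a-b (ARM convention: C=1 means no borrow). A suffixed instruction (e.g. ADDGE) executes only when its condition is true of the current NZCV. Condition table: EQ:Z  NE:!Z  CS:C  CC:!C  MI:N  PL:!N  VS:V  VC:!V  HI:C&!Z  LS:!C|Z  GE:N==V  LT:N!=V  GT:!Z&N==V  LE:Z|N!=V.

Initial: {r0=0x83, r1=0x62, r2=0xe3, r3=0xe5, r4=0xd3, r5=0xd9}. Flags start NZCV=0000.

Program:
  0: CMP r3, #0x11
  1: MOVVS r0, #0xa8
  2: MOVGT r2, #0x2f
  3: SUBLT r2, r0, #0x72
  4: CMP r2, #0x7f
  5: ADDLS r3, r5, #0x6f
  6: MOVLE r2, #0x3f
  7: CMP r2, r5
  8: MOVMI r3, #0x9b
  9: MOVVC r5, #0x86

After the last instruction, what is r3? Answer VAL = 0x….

0: ✓ CMP  NZCV=1010
1: · MOVVS
2: · MOVGT
3: ✓ SUBLT  r2←0x11
4: ✓ CMP  NZCV=1000
5: ✓ ADDLS  r3←0x48
6: ✓ MOVLE  r2←0x3f
7: ✓ CMP  NZCV=0000
8: · MOVMI
9: ✓ MOVVC  r5←0x86

VAL = 0x48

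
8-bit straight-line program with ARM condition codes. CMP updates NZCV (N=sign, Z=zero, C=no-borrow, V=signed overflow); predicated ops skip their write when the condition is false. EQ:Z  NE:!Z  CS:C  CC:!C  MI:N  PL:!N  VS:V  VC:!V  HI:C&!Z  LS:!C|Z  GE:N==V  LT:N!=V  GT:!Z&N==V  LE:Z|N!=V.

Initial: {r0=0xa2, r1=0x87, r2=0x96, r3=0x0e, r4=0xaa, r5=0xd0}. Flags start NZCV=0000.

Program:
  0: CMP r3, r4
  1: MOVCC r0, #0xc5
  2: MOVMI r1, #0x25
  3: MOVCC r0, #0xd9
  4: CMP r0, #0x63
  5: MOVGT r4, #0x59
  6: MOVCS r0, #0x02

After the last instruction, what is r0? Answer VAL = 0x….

0: ✓ CMP  NZCV=0000
1: ✓ MOVCC  r0←0xc5
2: · MOVMI
3: ✓ MOVCC  r0←0xd9
4: ✓ CMP  NZCV=0011
5: · MOVGT
6: ✓ MOVCS  r0←0x02

VAL = 0x02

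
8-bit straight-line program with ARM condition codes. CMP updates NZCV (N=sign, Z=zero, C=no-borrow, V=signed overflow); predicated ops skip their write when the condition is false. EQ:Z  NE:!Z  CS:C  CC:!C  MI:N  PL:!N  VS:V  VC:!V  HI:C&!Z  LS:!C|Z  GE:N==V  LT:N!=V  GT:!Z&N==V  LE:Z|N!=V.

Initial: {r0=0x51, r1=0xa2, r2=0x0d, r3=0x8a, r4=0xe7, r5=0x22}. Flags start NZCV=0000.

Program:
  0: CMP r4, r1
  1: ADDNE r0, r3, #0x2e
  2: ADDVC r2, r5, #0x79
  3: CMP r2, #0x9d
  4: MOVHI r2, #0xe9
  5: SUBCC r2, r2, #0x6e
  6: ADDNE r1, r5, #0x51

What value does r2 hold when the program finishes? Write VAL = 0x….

[0] flags=0010 → (cmp)
[1] flags=0010 NE?T → r0=0xb8
[2] flags=0010 VC?T → r2=0x9b
[3] flags=1000 → (cmp)
[4] flags=1000 HI?F → skip
[5] flags=1000 CC?T → r2=0x2d
[6] flags=1000 NE?T → r1=0x73

VAL = 0x2d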